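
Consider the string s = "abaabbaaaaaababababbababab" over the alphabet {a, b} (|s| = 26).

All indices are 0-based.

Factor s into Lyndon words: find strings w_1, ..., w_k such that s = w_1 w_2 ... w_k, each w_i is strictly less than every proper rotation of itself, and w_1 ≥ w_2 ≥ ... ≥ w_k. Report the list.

["ab", "aabb", "aaaaaababababbababab"]

emit factor 1: 'ab' (i=0, period=2)
emit factor 2: 'aabb' (i=2, period=4)
emit factor 3: 'aaaaaababababbababab' (i=6, period=20)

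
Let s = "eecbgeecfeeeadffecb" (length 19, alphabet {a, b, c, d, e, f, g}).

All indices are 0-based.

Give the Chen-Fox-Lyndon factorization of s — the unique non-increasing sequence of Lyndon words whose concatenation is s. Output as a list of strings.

["e", "e", "c", "bgeecfeee", "adffecb"]

emit factor 1: 'e' (i=0, period=1)
emit factor 2: 'e' (i=1, period=1)
emit factor 3: 'c' (i=2, period=1)
emit factor 4: 'bgeecfeee' (i=3, period=9)
emit factor 5: 'adffecb' (i=12, period=7)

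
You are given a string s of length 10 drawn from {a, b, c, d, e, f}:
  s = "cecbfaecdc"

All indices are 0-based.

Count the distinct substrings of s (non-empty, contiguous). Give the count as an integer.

sorted suffixes:
  #0 SA[0]=5  'aecdc'
  #1 SA[1]=3  'bfaecdc'
  #2 SA[2]=9  'c'
  #3 SA[3]=2  'cbfaecdc'
  #4 SA[4]=7  'cdc'
  #5 SA[5]=0  'cecbfaecdc'
  #6 SA[6]=8  'dc'
  #7 SA[7]=1  'ecbfaecdc'
  #8 SA[8]=6  'ecdc'
  #9 SA[9]=4  'faecdc'

SA = [5, 3, 9, 2, 7, 0, 8, 1, 6, 4]
i: (SA[i-1],SA[i]) lcp shared
  1: (5,3) 0 ''
  2: (3,9) 0 ''
  3: (9,2) 1 'c'
  4: (2,7) 1 'c'
  5: (7,0) 1 'c'
  6: (0,8) 0 ''
  7: (8,1) 0 ''
  8: (1,6) 2 'ec'
  9: (6,4) 0 ''

n(n+1)/2 = 10·11/2 = 55
Σ LCP = 0 + 0 + 0 + 1 + 1 + 1 + 0 + 0 + 2 + 0 = 5
distinct = 55 − 5 = 50

50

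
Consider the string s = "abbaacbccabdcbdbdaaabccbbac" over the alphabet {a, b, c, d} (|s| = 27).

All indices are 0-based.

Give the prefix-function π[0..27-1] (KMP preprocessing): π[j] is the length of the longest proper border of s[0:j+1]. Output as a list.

[0, 0, 0, 1, 1, 0, 0, 0, 0, 1, 2, 0, 0, 0, 0, 0, 0, 1, 1, 1, 2, 0, 0, 0, 0, 1, 0]

π[0] = 0
j=1 s[j]='b': π[1]=0 (border '')
j=2 s[j]='b': π[2]=0 (border '')
j=3 s[j]='a': π[3]=1 (border 'a')
j=4 s[j]='a': k: 1→0; π[4]=1 (border 'a')
j=5 s[j]='c': k: 1→0; π[5]=0 (border '')
j=6 s[j]='b': π[6]=0 (border '')
j=7 s[j]='c': π[7]=0 (border '')
j=8 s[j]='c': π[8]=0 (border '')
j=9 s[j]='a': π[9]=1 (border 'a')
j=10 s[j]='b': π[10]=2 (border 'ab')
j=11 s[j]='d': k: 2→0; π[11]=0 (border '')
j=12 s[j]='c': π[12]=0 (border '')
j=13 s[j]='b': π[13]=0 (border '')
j=14 s[j]='d': π[14]=0 (border '')
j=15 s[j]='b': π[15]=0 (border '')
j=16 s[j]='d': π[16]=0 (border '')
j=17 s[j]='a': π[17]=1 (border 'a')
j=18 s[j]='a': k: 1→0; π[18]=1 (border 'a')
j=19 s[j]='a': k: 1→0; π[19]=1 (border 'a')
j=20 s[j]='b': π[20]=2 (border 'ab')
j=21 s[j]='c': k: 2→0; π[21]=0 (border '')
j=22 s[j]='c': π[22]=0 (border '')
j=23 s[j]='b': π[23]=0 (border '')
j=24 s[j]='b': π[24]=0 (border '')
j=25 s[j]='a': π[25]=1 (border 'a')
j=26 s[j]='c': k: 1→0; π[26]=0 (border '')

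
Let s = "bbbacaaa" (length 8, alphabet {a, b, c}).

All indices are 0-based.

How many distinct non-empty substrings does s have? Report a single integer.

29

rank→(start, suffix):
  0 → (7, 'a')
  1 → (6, 'aa')
  2 → (5, 'aaa')
  3 → (3, 'acaaa')
  4 → (2, 'bacaaa')
  5 → (1, 'bbacaaa')
  6 → (0, 'bbbacaaa')
  7 → (4, 'caaa')

SA = [7, 6, 5, 3, 2, 1, 0, 4]
rank  pair      lcp
   1  s[7:],s[6:]  1  'a'
   2  s[6:],s[5:]  2  'aa'
   3  s[5:],s[3:]  1  'a'
   4  s[3:],s[2:]  0  ''
   5  s[2:],s[1:]  1  'b'
   6  s[1:],s[0:]  2  'bb'
   7  s[0:],s[4:]  0  ''

n(n+1)/2 = 8·9/2 = 36
Σ LCP = 0 + 1 + 2 + 1 + 0 + 1 + 2 + 0 = 7
distinct = 36 − 7 = 29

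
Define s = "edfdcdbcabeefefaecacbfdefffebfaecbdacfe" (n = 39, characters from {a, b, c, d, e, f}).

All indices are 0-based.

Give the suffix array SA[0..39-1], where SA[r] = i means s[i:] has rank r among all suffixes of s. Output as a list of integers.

rank→(start, suffix):
  0 → (8, 'abeefefaecacbfdefffebfaecbdacfe')
  1 → (18, 'acbfdefffebfaecbdacfe')
  2 → (35, 'acfe')
  3 → (15, 'aecacbfdefffebfaecbdacfe')
  4 → (30, 'aecbdacfe')
  5 → (6, 'bcabeefefaecacbfdefffebfaecbdacfe')
  6 → (33, 'bdacfe')
  7 → (9, 'beefefaecacbfdefffebfaecbdacfe')
  8 → (28, 'bfaecbdacfe')
  9 → (20, 'bfdefffebfaecbdacfe')
  10 → (7, 'cabeefefaecacbfdefffebfaecbdacfe')
  11 → (17, 'cacbfdefffebfaecbdacfe')
  12 → (32, 'cbdacfe')
  13 → (19, 'cbfdefffebfaecbdacfe')
  14 → (4, 'cdbcabeefefaecacbfdefffebfaecbdacfe')
  15 → (36, 'cfe')
  16 → (34, 'dacfe')
  17 → (5, 'dbcabeefefaecacbfdefffebfaecbdacfe')
  18 → (3, 'dcdbcabeefefaecacbfdefffebfaecbdacfe')
  19 → (22, 'defffebfaecbdacfe')
  20 → (1, 'dfdcdbcabeefefaecacbfdefffebfaecbdacfe')
  21 → (38, 'e')
  22 → (27, 'ebfaecbdacfe')
  23 → (16, 'ecacbfdefffebfaecbdacfe')
  24 → (31, 'ecbdacfe')
  25 → (0, 'edfdcdbcabeefefaecacbfdefffebfaecbdacfe')
  26 → (10, 'eefefaecacbfdefffebfaecbdacfe')
  27 → (13, 'efaecacbfdefffebfaecbdacfe')
  28 → (11, 'efefaecacbfdefffebfaecbdacfe')
  29 → (23, 'efffebfaecbdacfe')
  30 → (14, 'faecacbfdefffebfaecbdacfe')
  31 → (29, 'faecbdacfe')
  32 → (2, 'fdcdbcabeefefaecacbfdefffebfaecbdacfe')
  33 → (21, 'fdefffebfaecbdacfe')
  34 → (37, 'fe')
  35 → (26, 'febfaecbdacfe')
  36 → (12, 'fefaecacbfdefffebfaecbdacfe')
  37 → (25, 'ffebfaecbdacfe')
  38 → (24, 'fffebfaecbdacfe')

[8, 18, 35, 15, 30, 6, 33, 9, 28, 20, 7, 17, 32, 19, 4, 36, 34, 5, 3, 22, 1, 38, 27, 16, 31, 0, 10, 13, 11, 23, 14, 29, 2, 21, 37, 26, 12, 25, 24]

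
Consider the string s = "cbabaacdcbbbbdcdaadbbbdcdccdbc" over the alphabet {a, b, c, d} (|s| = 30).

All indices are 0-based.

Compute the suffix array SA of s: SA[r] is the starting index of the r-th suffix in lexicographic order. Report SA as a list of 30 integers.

[4, 16, 2, 5, 17, 3, 1, 9, 10, 19, 11, 20, 28, 12, 21, 29, 0, 8, 25, 14, 26, 6, 23, 15, 18, 27, 7, 24, 13, 22]

sorted suffixes:
  #0 SA[0]=4  'aacdcbbbbdcdaadbbbdcdccdbc'
  #1 SA[1]=16  'aadbbbdcdccdbc'
  #2 SA[2]=2  'abaacdcbbbbdcdaadbbbdcdccdbc'
  #3 SA[3]=5  'acdcbbbbdcdaadbbbdcdccdbc'
  #4 SA[4]=17  'adbbbdcdccdbc'
  #5 SA[5]=3  'baacdcbbbbdcdaadbbbdcdccdbc'
  #6 SA[6]=1  'babaacdcbbbbdcdaadbbbdcdccdbc'
  #7 SA[7]=9  'bbbbdcdaadbbbdcdccdbc'
  #8 SA[8]=10  'bbbdcdaadbbbdcdccdbc'
  #9 SA[9]=19  'bbbdcdccdbc'
  #10 SA[10]=11  'bbdcdaadbbbdcdccdbc'
  #11 SA[11]=20  'bbdcdccdbc'
  #12 SA[12]=28  'bc'
  #13 SA[13]=12  'bdcdaadbbbdcdccdbc'
  #14 SA[14]=21  'bdcdccdbc'
  #15 SA[15]=29  'c'
  #16 SA[16]=0  'cbabaacdcbbbbdcdaadbbbdcdccdbc'
  #17 SA[17]=8  'cbbbbdcdaadbbbdcdccdbc'
  #18 SA[18]=25  'ccdbc'
  #19 SA[19]=14  'cdaadbbbdcdccdbc'
  #20 SA[20]=26  'cdbc'
  #21 SA[21]=6  'cdcbbbbdcdaadbbbdcdccdbc'
  #22 SA[22]=23  'cdccdbc'
  #23 SA[23]=15  'daadbbbdcdccdbc'
  #24 SA[24]=18  'dbbbdcdccdbc'
  #25 SA[25]=27  'dbc'
  #26 SA[26]=7  'dcbbbbdcdaadbbbdcdccdbc'
  #27 SA[27]=24  'dccdbc'
  #28 SA[28]=13  'dcdaadbbbdcdccdbc'
  #29 SA[29]=22  'dcdccdbc'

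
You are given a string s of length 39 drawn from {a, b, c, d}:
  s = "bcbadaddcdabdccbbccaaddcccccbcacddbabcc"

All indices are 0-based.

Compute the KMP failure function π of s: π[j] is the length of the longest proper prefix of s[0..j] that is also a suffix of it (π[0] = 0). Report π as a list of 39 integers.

π[0] = 0
j=1 s[j]='c': π[1]=0 (border '')
j=2 s[j]='b': π[2]=1 (border 'b')
j=3 s[j]='a': k: 1→0; π[3]=0 (border '')
j=4 s[j]='d': π[4]=0 (border '')
j=5 s[j]='a': π[5]=0 (border '')
j=6 s[j]='d': π[6]=0 (border '')
j=7 s[j]='d': π[7]=0 (border '')
j=8 s[j]='c': π[8]=0 (border '')
j=9 s[j]='d': π[9]=0 (border '')
j=10 s[j]='a': π[10]=0 (border '')
j=11 s[j]='b': π[11]=1 (border 'b')
j=12 s[j]='d': k: 1→0; π[12]=0 (border '')
j=13 s[j]='c': π[13]=0 (border '')
j=14 s[j]='c': π[14]=0 (border '')
j=15 s[j]='b': π[15]=1 (border 'b')
j=16 s[j]='b': k: 1→0; π[16]=1 (border 'b')
j=17 s[j]='c': π[17]=2 (border 'bc')
j=18 s[j]='c': k: 2→0; π[18]=0 (border '')
j=19 s[j]='a': π[19]=0 (border '')
j=20 s[j]='a': π[20]=0 (border '')
j=21 s[j]='d': π[21]=0 (border '')
j=22 s[j]='d': π[22]=0 (border '')
j=23 s[j]='c': π[23]=0 (border '')
j=24 s[j]='c': π[24]=0 (border '')
j=25 s[j]='c': π[25]=0 (border '')
j=26 s[j]='c': π[26]=0 (border '')
j=27 s[j]='c': π[27]=0 (border '')
j=28 s[j]='b': π[28]=1 (border 'b')
j=29 s[j]='c': π[29]=2 (border 'bc')
j=30 s[j]='a': k: 2→0; π[30]=0 (border '')
j=31 s[j]='c': π[31]=0 (border '')
j=32 s[j]='d': π[32]=0 (border '')
j=33 s[j]='d': π[33]=0 (border '')
j=34 s[j]='b': π[34]=1 (border 'b')
j=35 s[j]='a': k: 1→0; π[35]=0 (border '')
j=36 s[j]='b': π[36]=1 (border 'b')
j=37 s[j]='c': π[37]=2 (border 'bc')
j=38 s[j]='c': k: 2→0; π[38]=0 (border '')

[0, 0, 1, 0, 0, 0, 0, 0, 0, 0, 0, 1, 0, 0, 0, 1, 1, 2, 0, 0, 0, 0, 0, 0, 0, 0, 0, 0, 1, 2, 0, 0, 0, 0, 1, 0, 1, 2, 0]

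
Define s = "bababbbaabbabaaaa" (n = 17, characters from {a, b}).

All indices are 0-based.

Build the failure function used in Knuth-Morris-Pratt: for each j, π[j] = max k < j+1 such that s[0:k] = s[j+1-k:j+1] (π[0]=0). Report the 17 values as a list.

[0, 0, 1, 2, 3, 1, 1, 2, 0, 1, 1, 2, 3, 4, 0, 0, 0]

π[0] = 0
j=1 s[j]='a': π[1]=0 (border '')
j=2 s[j]='b': π[2]=1 (border 'b')
j=3 s[j]='a': π[3]=2 (border 'ba')
j=4 s[j]='b': π[4]=3 (border 'bab')
j=5 s[j]='b': k: 3→1→0; π[5]=1 (border 'b')
j=6 s[j]='b': k: 1→0; π[6]=1 (border 'b')
j=7 s[j]='a': π[7]=2 (border 'ba')
j=8 s[j]='a': k: 2→0; π[8]=0 (border '')
j=9 s[j]='b': π[9]=1 (border 'b')
j=10 s[j]='b': k: 1→0; π[10]=1 (border 'b')
j=11 s[j]='a': π[11]=2 (border 'ba')
j=12 s[j]='b': π[12]=3 (border 'bab')
j=13 s[j]='a': π[13]=4 (border 'baba')
j=14 s[j]='a': k: 4→2→0; π[14]=0 (border '')
j=15 s[j]='a': π[15]=0 (border '')
j=16 s[j]='a': π[16]=0 (border '')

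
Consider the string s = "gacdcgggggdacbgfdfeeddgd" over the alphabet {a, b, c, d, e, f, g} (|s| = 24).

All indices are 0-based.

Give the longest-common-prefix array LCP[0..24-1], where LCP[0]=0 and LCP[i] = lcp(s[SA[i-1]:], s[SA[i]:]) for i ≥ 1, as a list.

sorted suffixes:
  #0 SA[0]=11  'acbgfdfeeddgd'
  #1 SA[1]=1  'acdcgggggdacbgfdfeeddgd'
  #2 SA[2]=13  'bgfdfeeddgd'
  #3 SA[3]=12  'cbgfdfeeddgd'
  #4 SA[4]=2  'cdcgggggdacbgfdfeeddgd'
  #5 SA[5]=4  'cgggggdacbgfdfeeddgd'
  #6 SA[6]=23  'd'
  #7 SA[7]=10  'dacbgfdfeeddgd'
  #8 SA[8]=3  'dcgggggdacbgfdfeeddgd'
  #9 SA[9]=20  'ddgd'
  #10 SA[10]=16  'dfeeddgd'
  #11 SA[11]=21  'dgd'
  #12 SA[12]=19  'eddgd'
  #13 SA[13]=18  'eeddgd'
  #14 SA[14]=15  'fdfeeddgd'
  #15 SA[15]=17  'feeddgd'
  #16 SA[16]=0  'gacdcgggggdacbgfdfeeddgd'
  #17 SA[17]=22  'gd'
  #18 SA[18]=9  'gdacbgfdfeeddgd'
  #19 SA[19]=14  'gfdfeeddgd'
  #20 SA[20]=8  'ggdacbgfdfeeddgd'
  #21 SA[21]=7  'gggdacbgfdfeeddgd'
  #22 SA[22]=6  'ggggdacbgfdfeeddgd'
  #23 SA[23]=5  'gggggdacbgfdfeeddgd'

SA = [11, 1, 13, 12, 2, 4, 23, 10, 3, 20, 16, 21, 19, 18, 15, 17, 0, 22, 9, 14, 8, 7, 6, 5]
[i] adj suffixes → lcp
  [1] 11/1 → 2 ('ac')
  [2] 1/13 → 0 ('')
  [3] 13/12 → 0 ('')
  [4] 12/2 → 1 ('c')
  [5] 2/4 → 1 ('c')
  [6] 4/23 → 0 ('')
  [7] 23/10 → 1 ('d')
  [8] 10/3 → 1 ('d')
  [9] 3/20 → 1 ('d')
  [10] 20/16 → 1 ('d')
  [11] 16/21 → 1 ('d')
  [12] 21/19 → 0 ('')
  [13] 19/18 → 1 ('e')
  [14] 18/15 → 0 ('')
  [15] 15/17 → 1 ('f')
  [16] 17/0 → 0 ('')
  [17] 0/22 → 1 ('g')
  [18] 22/9 → 2 ('gd')
  [19] 9/14 → 1 ('g')
  [20] 14/8 → 1 ('g')
  [21] 8/7 → 2 ('gg')
  [22] 7/6 → 3 ('ggg')
  [23] 6/5 → 4 ('gggg')

[0, 2, 0, 0, 1, 1, 0, 1, 1, 1, 1, 1, 0, 1, 0, 1, 0, 1, 2, 1, 1, 2, 3, 4]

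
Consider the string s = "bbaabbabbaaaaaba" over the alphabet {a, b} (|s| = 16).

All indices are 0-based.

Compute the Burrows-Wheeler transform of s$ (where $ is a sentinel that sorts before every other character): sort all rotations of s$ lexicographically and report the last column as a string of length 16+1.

rank  rotation           last
    0  $bbaabbabbaaaaaba  a
    1  a$bbaabbabbaaaaab  b
    2  aaaaaba$bbaabbabb  b
    3  aaaaba$bbaabbabba  a
    4  aaaba$bbaabbabbaa  a
    5  aaba$bbaabbabbaaa  a
    6  aabbabbaaaaaba$bb  b
    7  aba$bbaabbabbaaaa  a
    8  abbaaaaaba$bbaabb  b
    9  abbabbaaaaaba$bba  a
   10  ba$bbaabbabbaaaaa  a
   11  baaaaaba$bbaabbab  b
   12  baabbabbaaaaaba$b  b
   13  babbaaaaaba$bbaab  b
   14  bbaaaaaba$bbaabba  a
   15  bbaabbabbaaaaaba$  $
   16  bbabbaaaaaba$bbaa  a

abbaaababaabbba$a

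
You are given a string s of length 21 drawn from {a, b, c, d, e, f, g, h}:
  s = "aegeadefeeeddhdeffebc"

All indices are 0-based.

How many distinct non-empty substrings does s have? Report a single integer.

rank | idx | suffix
   0 |   4 | adefeeeddhdeffebc
   1 |   0 | aegeadefeeeddhdeffebc
   2 |  19 | bc
   3 |  20 | c
   4 |  11 | ddhdeffebc
   5 |   5 | defeeeddhdeffebc
   6 |  14 | deffebc
   7 |  12 | dhdeffebc
   8 |   3 | eadefeeeddhdeffebc
   9 |  18 | ebc
  10 |  10 | eddhdeffebc
  11 |   9 | eeddhdeffebc
  12 |   8 | eeeddhdeffebc
  13 |   6 | efeeeddhdeffebc
  14 |  15 | effebc
  15 |   1 | egeadefeeeddhdeffebc
  16 |  17 | febc
  17 |   7 | feeeddhdeffebc
  18 |  16 | ffebc
  19 |   2 | geadefeeeddhdeffebc
  20 |  13 | hdeffebc

SA = [4, 0, 19, 20, 11, 5, 14, 12, 3, 18, 10, 9, 8, 6, 15, 1, 17, 7, 16, 2, 13]
i: (SA[i-1],SA[i]) lcp shared
  1: (4,0) 1 'a'
  2: (0,19) 0 ''
  3: (19,20) 0 ''
  4: (20,11) 0 ''
  5: (11,5) 1 'd'
  6: (5,14) 3 'def'
  7: (14,12) 1 'd'
  8: (12,3) 0 ''
  9: (3,18) 1 'e'
  10: (18,10) 1 'e'
  11: (10,9) 1 'e'
  12: (9,8) 2 'ee'
  13: (8,6) 1 'e'
  14: (6,15) 2 'ef'
  15: (15,1) 1 'e'
  16: (1,17) 0 ''
  17: (17,7) 2 'fe'
  18: (7,16) 1 'f'
  19: (16,2) 0 ''
  20: (2,13) 0 ''

n(n+1)/2 = 21·22/2 = 231
Σ LCP = 0 + 1 + 0 + 0 + 0 + 1 + 3 + 1 + 0 + 1 + 1 + 1 + 2 + 1 + 2 + 1 + 0 + 2 + 1 + 0 + 0 = 18
distinct = 231 − 18 = 213

213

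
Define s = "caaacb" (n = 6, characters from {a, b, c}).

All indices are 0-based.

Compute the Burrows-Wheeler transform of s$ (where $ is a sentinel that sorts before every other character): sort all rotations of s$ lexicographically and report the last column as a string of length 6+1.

bcaac$a

rank  rotation last
    0  $caaacb  b
    1  aaacb$c  c
    2  aacb$ca  a
    3  acb$caa  a
    4  b$caaac  c
    5  caaacb$  $
    6  cb$caaa  a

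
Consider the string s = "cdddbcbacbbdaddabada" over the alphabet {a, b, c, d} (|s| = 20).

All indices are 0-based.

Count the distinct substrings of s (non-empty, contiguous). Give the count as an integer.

187

rank | idx | suffix
   0 |  19 | a
   1 |  15 | abada
   2 |   7 | acbbdaddabada
   3 |  17 | ada
   4 |  12 | addabada
   5 |   6 | bacbbdaddabada
   6 |  16 | bada
   7 |   9 | bbdaddabada
   8 |   4 | bcbacbbdaddabada
   9 |  10 | bdaddabada
  10 |   5 | cbacbbdaddabada
  11 |   8 | cbbdaddabada
  12 |   0 | cdddbcbacbbdaddabada
  13 |  18 | da
  14 |  14 | dabada
  15 |  11 | daddabada
  16 |   3 | dbcbacbbdaddabada
  17 |  13 | ddabada
  18 |   2 | ddbcbacbbdaddabada
  19 |   1 | dddbcbacbbdaddabada

SA = [19, 15, 7, 17, 12, 6, 16, 9, 4, 10, 5, 8, 0, 18, 14, 11, 3, 13, 2, 1]
[i] adj suffixes → lcp
  [1] 19/15 → 1 ('a')
  [2] 15/7 → 1 ('a')
  [3] 7/17 → 1 ('a')
  [4] 17/12 → 2 ('ad')
  [5] 12/6 → 0 ('')
  [6] 6/16 → 2 ('ba')
  [7] 16/9 → 1 ('b')
  [8] 9/4 → 1 ('b')
  [9] 4/10 → 1 ('b')
  [10] 10/5 → 0 ('')
  [11] 5/8 → 2 ('cb')
  [12] 8/0 → 1 ('c')
  [13] 0/18 → 0 ('')
  [14] 18/14 → 2 ('da')
  [15] 14/11 → 2 ('da')
  [16] 11/3 → 1 ('d')
  [17] 3/13 → 1 ('d')
  [18] 13/2 → 2 ('dd')
  [19] 2/1 → 2 ('dd')

n(n+1)/2 = 20·21/2 = 210
Σ LCP = 0 + 1 + 1 + 1 + 2 + 0 + 2 + 1 + 1 + 1 + 0 + 2 + 1 + 0 + 2 + 2 + 1 + 1 + 2 + 2 = 23
distinct = 210 − 23 = 187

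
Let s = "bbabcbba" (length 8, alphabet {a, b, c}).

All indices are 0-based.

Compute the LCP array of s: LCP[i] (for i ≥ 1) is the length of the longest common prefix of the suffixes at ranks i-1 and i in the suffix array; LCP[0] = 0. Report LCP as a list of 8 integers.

rank | idx | suffix
   0 |   7 | a
   1 |   2 | abcbba
   2 |   6 | ba
   3 |   1 | babcbba
   4 |   5 | bba
   5 |   0 | bbabcbba
   6 |   3 | bcbba
   7 |   4 | cbba

SA = [7, 2, 6, 1, 5, 0, 3, 4]
[i] adj suffixes → lcp
  [1] 7/2 → 1 ('a')
  [2] 2/6 → 0 ('')
  [3] 6/1 → 2 ('ba')
  [4] 1/5 → 1 ('b')
  [5] 5/0 → 3 ('bba')
  [6] 0/3 → 1 ('b')
  [7] 3/4 → 0 ('')

[0, 1, 0, 2, 1, 3, 1, 0]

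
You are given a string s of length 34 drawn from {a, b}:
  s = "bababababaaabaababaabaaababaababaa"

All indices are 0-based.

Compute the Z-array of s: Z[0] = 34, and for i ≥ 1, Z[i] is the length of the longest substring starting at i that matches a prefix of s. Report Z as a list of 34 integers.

Z[0]=34
i=1: outside box; Z[1]=0
i=2: outside box; Z[2]=8 extend→box=[2,10)
i=3: min(r-i=7, Z[1]=0)=0; Z[3]=0
i=4: min(r-i=6, Z[2]=8)=6; Z[4]=6
i=5: min(r-i=5, Z[3]=0)=0; Z[5]=0
i=6: min(r-i=4, Z[4]=6)=4; Z[6]=4
i=7: min(r-i=3, Z[5]=0)=0; Z[7]=0
i=8: min(r-i=2, Z[6]=4)=2; Z[8]=2
i=9: min(r-i=1, Z[7]=0)=0; Z[9]=0
i=10: outside box; Z[10]=0
i=11: outside box; Z[11]=0
i=12: outside box; Z[12]=2 extend→box=[12,14)
i=13: min(r-i=1, Z[1]=0)=0; Z[13]=0
i=14: outside box; Z[14]=0
i=15: outside box; Z[15]=4 extend→box=[15,19)
i=16: min(r-i=3, Z[1]=0)=0; Z[16]=0
i=17: min(r-i=2, Z[2]=8)=2; Z[17]=2
i=18: min(r-i=1, Z[3]=0)=0; Z[18]=0
i=19: outside box; Z[19]=0
i=20: outside box; Z[20]=2 extend→box=[20,22)
i=21: min(r-i=1, Z[1]=0)=0; Z[21]=0
i=22: outside box; Z[22]=0
i=23: outside box; Z[23]=0
i=24: outside box; Z[24]=4 extend→box=[24,28)
i=25: min(r-i=3, Z[1]=0)=0; Z[25]=0
i=26: min(r-i=2, Z[2]=8)=2; Z[26]=2
i=27: min(r-i=1, Z[3]=0)=0; Z[27]=0
i=28: outside box; Z[28]=0
i=29: outside box; Z[29]=4 extend→box=[29,33)
i=30: min(r-i=3, Z[1]=0)=0; Z[30]=0
i=31: min(r-i=2, Z[2]=8)=2; Z[31]=2
i=32: min(r-i=1, Z[3]=0)=0; Z[32]=0
i=33: outside box; Z[33]=0

[34, 0, 8, 0, 6, 0, 4, 0, 2, 0, 0, 0, 2, 0, 0, 4, 0, 2, 0, 0, 2, 0, 0, 0, 4, 0, 2, 0, 0, 4, 0, 2, 0, 0]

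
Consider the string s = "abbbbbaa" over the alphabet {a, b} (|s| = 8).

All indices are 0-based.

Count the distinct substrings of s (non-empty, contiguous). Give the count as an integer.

rank→(start, suffix):
  0 → (7, 'a')
  1 → (6, 'aa')
  2 → (0, 'abbbbbaa')
  3 → (5, 'baa')
  4 → (4, 'bbaa')
  5 → (3, 'bbbaa')
  6 → (2, 'bbbbaa')
  7 → (1, 'bbbbbaa')

SA = [7, 6, 0, 5, 4, 3, 2, 1]
rank  pair      lcp
   1  s[7:],s[6:]  1  'a'
   2  s[6:],s[0:]  1  'a'
   3  s[0:],s[5:]  0  ''
   4  s[5:],s[4:]  1  'b'
   5  s[4:],s[3:]  2  'bb'
   6  s[3:],s[2:]  3  'bbb'
   7  s[2:],s[1:]  4  'bbbb'

n(n+1)/2 = 8·9/2 = 36
Σ LCP = 0 + 1 + 1 + 0 + 1 + 2 + 3 + 4 = 12
distinct = 36 − 12 = 24

24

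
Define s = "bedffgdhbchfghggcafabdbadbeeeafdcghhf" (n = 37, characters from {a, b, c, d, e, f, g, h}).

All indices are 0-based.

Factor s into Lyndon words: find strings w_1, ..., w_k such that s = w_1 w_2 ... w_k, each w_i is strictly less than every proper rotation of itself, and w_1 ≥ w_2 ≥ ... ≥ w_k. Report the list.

["bedffgdh", "bchfghggc", "af", "abdbadbeeeafdcghhf"]

emit factor 1: 'bedffgdh' (i=0, period=8)
emit factor 2: 'bchfghggc' (i=8, period=9)
emit factor 3: 'af' (i=17, period=2)
emit factor 4: 'abdbadbeeeafdcghhf' (i=19, period=18)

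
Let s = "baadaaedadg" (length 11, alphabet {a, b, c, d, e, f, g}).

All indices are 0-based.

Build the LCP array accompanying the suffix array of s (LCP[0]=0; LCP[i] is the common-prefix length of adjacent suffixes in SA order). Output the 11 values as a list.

rank→(start, suffix):
  0 → (1, 'aadaaedadg')
  1 → (4, 'aaedadg')
  2 → (2, 'adaaedadg')
  3 → (8, 'adg')
  4 → (5, 'aedadg')
  5 → (0, 'baadaaedadg')
  6 → (3, 'daaedadg')
  7 → (7, 'dadg')
  8 → (9, 'dg')
  9 → (6, 'edadg')
  10 → (10, 'g')

SA = [1, 4, 2, 8, 5, 0, 3, 7, 9, 6, 10]
[i] adj suffixes → lcp
  [1] 1/4 → 2 ('aa')
  [2] 4/2 → 1 ('a')
  [3] 2/8 → 2 ('ad')
  [4] 8/5 → 1 ('a')
  [5] 5/0 → 0 ('')
  [6] 0/3 → 0 ('')
  [7] 3/7 → 2 ('da')
  [8] 7/9 → 1 ('d')
  [9] 9/6 → 0 ('')
  [10] 6/10 → 0 ('')

[0, 2, 1, 2, 1, 0, 0, 2, 1, 0, 0]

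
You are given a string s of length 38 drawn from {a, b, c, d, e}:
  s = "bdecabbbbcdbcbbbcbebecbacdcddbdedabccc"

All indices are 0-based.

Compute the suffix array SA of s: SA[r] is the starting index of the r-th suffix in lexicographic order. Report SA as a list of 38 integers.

[4, 33, 23, 22, 5, 13, 6, 14, 7, 11, 15, 34, 8, 0, 29, 17, 19, 37, 3, 21, 12, 16, 36, 35, 9, 24, 26, 32, 10, 28, 25, 27, 1, 30, 18, 2, 20, 31]

rank | idx | suffix
   0 |   4 | abbbbcdbcbbbcbebecbacdcddbdedabccc
   1 |  33 | abccc
   2 |  23 | acdcddbdedabccc
   3 |  22 | bacdcddbdedabccc
   4 |   5 | bbbbcdbcbbbcbebecbacdcddbdedabccc
   5 |  13 | bbbcbebecbacdcddbdedabccc
   6 |   6 | bbbcdbcbbbcbebecbacdcddbdedabccc
   7 |  14 | bbcbebecbacdcddbdedabccc
   8 |   7 | bbcdbcbbbcbebecbacdcddbdedabccc
   9 |  11 | bcbbbcbebecbacdcddbdedabccc
  10 |  15 | bcbebecbacdcddbdedabccc
  11 |  34 | bccc
  12 |   8 | bcdbcbbbcbebecbacdcddbdedabccc
  13 |   0 | bdecabbbbcdbcbbbcbebecbacdcddbdedabccc
  14 |  29 | bdedabccc
  15 |  17 | bebecbacdcddbdedabccc
  16 |  19 | becbacdcddbdedabccc
  17 |  37 | c
  18 |   3 | cabbbbcdbcbbbcbebecbacdcddbdedabccc
  19 |  21 | cbacdcddbdedabccc
  20 |  12 | cbbbcbebecbacdcddbdedabccc
  21 |  16 | cbebecbacdcddbdedabccc
  22 |  36 | cc
  23 |  35 | ccc
  24 |   9 | cdbcbbbcbebecbacdcddbdedabccc
  25 |  24 | cdcddbdedabccc
  26 |  26 | cddbdedabccc
  27 |  32 | dabccc
  28 |  10 | dbcbbbcbebecbacdcddbdedabccc
  29 |  28 | dbdedabccc
  30 |  25 | dcddbdedabccc
  31 |  27 | ddbdedabccc
  32 |   1 | decabbbbcdbcbbbcbebecbacdcddbdedabccc
  33 |  30 | dedabccc
  34 |  18 | ebecbacdcddbdedabccc
  35 |   2 | ecabbbbcdbcbbbcbebecbacdcddbdedabccc
  36 |  20 | ecbacdcddbdedabccc
  37 |  31 | edabccc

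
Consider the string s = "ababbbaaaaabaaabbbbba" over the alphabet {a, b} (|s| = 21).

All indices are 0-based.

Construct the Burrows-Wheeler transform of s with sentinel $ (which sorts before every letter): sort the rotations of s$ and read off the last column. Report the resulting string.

abbaabaaa$babbaabbbaba

rank  rotation                last
    0  $ababbbaaaaabaaabbbbba  a
    1  a$ababbbaaaaabaaabbbbb  b
    2  aaaaabaaabbbbba$ababbb  b
    3  aaaabaaabbbbba$ababbba  a
    4  aaabaaabbbbba$ababbbaa  a
    5  aaabbbbba$ababbbaaaaab  b
    6  aabaaabbbbba$ababbbaaa  a
    7  aabbbbba$ababbbaaaaaba  a
    8  abaaabbbbba$ababbbaaaa  a
    9  ababbbaaaaabaaabbbbba$  $
   10  abbbaaaaabaaabbbbba$ab  b
   11  abbbbba$ababbbaaaaabaa  a
   12  ba$ababbbaaaaabaaabbbb  b
   13  baaaaabaaabbbbba$ababb  b
   14  baaabbbbba$ababbbaaaaa  a
   15  babbbaaaaabaaabbbbba$a  a
   16  bba$ababbbaaaaabaaabbb  b
   17  bbaaaaabaaabbbbba$abab  b
   18  bbba$ababbbaaaaabaaabb  b
   19  bbbaaaaabaaabbbbba$aba  a
   20  bbbba$ababbbaaaaabaaab  b
   21  bbbbba$ababbbaaaaabaaa  a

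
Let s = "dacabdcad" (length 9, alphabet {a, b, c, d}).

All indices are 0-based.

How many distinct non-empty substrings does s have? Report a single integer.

rank | idx | suffix
   0 |   3 | abdcad
   1 |   1 | acabdcad
   2 |   7 | ad
   3 |   4 | bdcad
   4 |   2 | cabdcad
   5 |   6 | cad
   6 |   8 | d
   7 |   0 | dacabdcad
   8 |   5 | dcad

SA = [3, 1, 7, 4, 2, 6, 8, 0, 5]
rank  pair      lcp
   1  s[3:],s[1:]  1  'a'
   2  s[1:],s[7:]  1  'a'
   3  s[7:],s[4:]  0  ''
   4  s[4:],s[2:]  0  ''
   5  s[2:],s[6:]  2  'ca'
   6  s[6:],s[8:]  0  ''
   7  s[8:],s[0:]  1  'd'
   8  s[0:],s[5:]  1  'd'

n(n+1)/2 = 9·10/2 = 45
Σ LCP = 0 + 1 + 1 + 0 + 0 + 2 + 0 + 1 + 1 = 6
distinct = 45 − 6 = 39

39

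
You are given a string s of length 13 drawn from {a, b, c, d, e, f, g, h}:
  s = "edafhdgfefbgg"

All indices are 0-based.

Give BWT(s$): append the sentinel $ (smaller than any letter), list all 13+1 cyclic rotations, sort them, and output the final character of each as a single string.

rank  rotation        last
    0  $edafhdgfefbgg  g
    1  afhdgfefbgg$ed  d
    2  bgg$edafhdgfef  f
    3  dafhdgfefbgg$e  e
    4  dgfefbgg$edafh  h
    5  edafhdgfefbgg$  $
    6  efbgg$edafhdgf  f
    7  fbgg$edafhdgfe  e
    8  fefbgg$edafhdg  g
    9  fhdgfefbgg$eda  a
   10  g$edafhdgfefbg  g
   11  gfefbgg$edafhd  d
   12  gg$edafhdgfefb  b
   13  hdgfefbgg$edaf  f

gdfeh$fegagdbf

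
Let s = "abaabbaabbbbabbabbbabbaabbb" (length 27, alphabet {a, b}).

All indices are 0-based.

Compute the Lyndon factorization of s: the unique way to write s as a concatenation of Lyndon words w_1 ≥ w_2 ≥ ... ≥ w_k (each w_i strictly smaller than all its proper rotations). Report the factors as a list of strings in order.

["ab", "aabbaabbbbabbabbbabbaabbb"]

emit factor 1: 'ab' (i=0, period=2)
emit factor 2: 'aabbaabbbbabbabbbabbaabbb' (i=2, period=25)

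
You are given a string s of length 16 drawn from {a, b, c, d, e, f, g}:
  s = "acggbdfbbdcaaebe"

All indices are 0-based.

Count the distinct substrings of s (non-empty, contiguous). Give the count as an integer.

126

rank→(start, suffix):
  0 → (11, 'aaebe')
  1 → (0, 'acggbdfbbdcaaebe')
  2 → (12, 'aebe')
  3 → (7, 'bbdcaaebe')
  4 → (8, 'bdcaaebe')
  5 → (4, 'bdfbbdcaaebe')
  6 → (14, 'be')
  7 → (10, 'caaebe')
  8 → (1, 'cggbdfbbdcaaebe')
  9 → (9, 'dcaaebe')
  10 → (5, 'dfbbdcaaebe')
  11 → (15, 'e')
  12 → (13, 'ebe')
  13 → (6, 'fbbdcaaebe')
  14 → (3, 'gbdfbbdcaaebe')
  15 → (2, 'ggbdfbbdcaaebe')

SA = [11, 0, 12, 7, 8, 4, 14, 10, 1, 9, 5, 15, 13, 6, 3, 2]
i: (SA[i-1],SA[i]) lcp shared
  1: (11,0) 1 'a'
  2: (0,12) 1 'a'
  3: (12,7) 0 ''
  4: (7,8) 1 'b'
  5: (8,4) 2 'bd'
  6: (4,14) 1 'b'
  7: (14,10) 0 ''
  8: (10,1) 1 'c'
  9: (1,9) 0 ''
  10: (9,5) 1 'd'
  11: (5,15) 0 ''
  12: (15,13) 1 'e'
  13: (13,6) 0 ''
  14: (6,3) 0 ''
  15: (3,2) 1 'g'

n(n+1)/2 = 16·17/2 = 136
Σ LCP = 0 + 1 + 1 + 0 + 1 + 2 + 1 + 0 + 1 + 0 + 1 + 0 + 1 + 0 + 0 + 1 = 10
distinct = 136 − 10 = 126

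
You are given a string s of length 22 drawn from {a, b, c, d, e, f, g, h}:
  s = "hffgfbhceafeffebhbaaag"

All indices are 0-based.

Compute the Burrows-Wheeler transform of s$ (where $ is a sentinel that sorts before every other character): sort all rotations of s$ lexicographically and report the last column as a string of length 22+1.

rank  rotation                 last
    0  $hffgfbhceafeffebhbaaag  g
    1  aaag$hffgfbhceafeffebhb  b
    2  aag$hffgfbhceafeffebhba  a
    3  afeffebhbaaag$hffgfbhce  e
    4  ag$hffgfbhceafeffebhbaa  a
    5  baaag$hffgfbhceafeffebh  h
    6  bhbaaag$hffgfbhceafeffe  e
    7  bhceafeffebhbaaag$hffgf  f
    8  ceafeffebhbaaag$hffgfbh  h
    9  eafeffebhbaaag$hffgfbhc  c
   10  ebhbaaag$hffgfbhceafeff  f
   11  effebhbaaag$hffgfbhceaf  f
   12  fbhceafeffebhbaaag$hffg  g
   13  febhbaaag$hffgfbhceafef  f
   14  feffebhbaaag$hffgfbhcea  a
   15  ffebhbaaag$hffgfbhceafe  e
   16  ffgfbhceafeffebhbaaag$h  h
   17  fgfbhceafeffebhbaaag$hf  f
   18  g$hffgfbhceafeffebhbaaa  a
   19  gfbhceafeffebhbaaag$hff  f
   20  hbaaag$hffgfbhceafeffeb  b
   21  hceafeffebhbaaag$hffgfb  b
   22  hffgfbhceafeffebhbaaag$  $

gbaeahefhcffgfaehfafbb$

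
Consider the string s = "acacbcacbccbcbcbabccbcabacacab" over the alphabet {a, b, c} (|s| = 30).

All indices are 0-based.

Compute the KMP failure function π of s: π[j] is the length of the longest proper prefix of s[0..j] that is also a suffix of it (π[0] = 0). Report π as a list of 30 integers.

π[0] = 0
j=1 s[j]='c': π[1]=0 (border '')
j=2 s[j]='a': π[2]=1 (border 'a')
j=3 s[j]='c': π[3]=2 (border 'ac')
j=4 s[j]='b': k: 2→0; π[4]=0 (border '')
j=5 s[j]='c': π[5]=0 (border '')
j=6 s[j]='a': π[6]=1 (border 'a')
j=7 s[j]='c': π[7]=2 (border 'ac')
j=8 s[j]='b': k: 2→0; π[8]=0 (border '')
j=9 s[j]='c': π[9]=0 (border '')
j=10 s[j]='c': π[10]=0 (border '')
j=11 s[j]='b': π[11]=0 (border '')
j=12 s[j]='c': π[12]=0 (border '')
j=13 s[j]='b': π[13]=0 (border '')
j=14 s[j]='c': π[14]=0 (border '')
j=15 s[j]='b': π[15]=0 (border '')
j=16 s[j]='a': π[16]=1 (border 'a')
j=17 s[j]='b': k: 1→0; π[17]=0 (border '')
j=18 s[j]='c': π[18]=0 (border '')
j=19 s[j]='c': π[19]=0 (border '')
j=20 s[j]='b': π[20]=0 (border '')
j=21 s[j]='c': π[21]=0 (border '')
j=22 s[j]='a': π[22]=1 (border 'a')
j=23 s[j]='b': k: 1→0; π[23]=0 (border '')
j=24 s[j]='a': π[24]=1 (border 'a')
j=25 s[j]='c': π[25]=2 (border 'ac')
j=26 s[j]='a': π[26]=3 (border 'aca')
j=27 s[j]='c': π[27]=4 (border 'acac')
j=28 s[j]='a': k: 4→2; π[28]=3 (border 'aca')
j=29 s[j]='b': k: 3→1→0; π[29]=0 (border '')

[0, 0, 1, 2, 0, 0, 1, 2, 0, 0, 0, 0, 0, 0, 0, 0, 1, 0, 0, 0, 0, 0, 1, 0, 1, 2, 3, 4, 3, 0]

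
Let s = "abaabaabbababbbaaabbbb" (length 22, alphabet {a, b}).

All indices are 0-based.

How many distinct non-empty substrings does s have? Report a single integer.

rank | idx | suffix
   0 |  15 | aaabbbb
   1 |   2 | aabaabbababbbaaabbbb
   2 |   5 | aabbababbbaaabbbb
   3 |  16 | aabbbb
   4 |   0 | abaabaabbababbbaaabbbb
   5 |   3 | abaabbababbbaaabbbb
   6 |   9 | ababbbaaabbbb
   7 |   6 | abbababbbaaabbbb
   8 |  11 | abbbaaabbbb
   9 |  17 | abbbb
  10 |  21 | b
  11 |  14 | baaabbbb
  12 |   1 | baabaabbababbbaaabbbb
  13 |   4 | baabbababbbaaabbbb
  14 |   8 | bababbbaaabbbb
  15 |  10 | babbbaaabbbb
  16 |  20 | bb
  17 |  13 | bbaaabbbb
  18 |   7 | bbababbbaaabbbb
  19 |  19 | bbb
  20 |  12 | bbbaaabbbb
  21 |  18 | bbbb

SA = [15, 2, 5, 16, 0, 3, 9, 6, 11, 17, 21, 14, 1, 4, 8, 10, 20, 13, 7, 19, 12, 18]
rank  pair      lcp
   1  s[15:],s[2:]  2  'aa'
   2  s[2:],s[5:]  3  'aab'
   3  s[5:],s[16:]  4  'aabb'
   4  s[16:],s[0:]  1  'a'
   5  s[0:],s[3:]  5  'abaab'
   6  s[3:],s[9:]  3  'aba'
   7  s[9:],s[6:]  2  'ab'
   8  s[6:],s[11:]  3  'abb'
   9  s[11:],s[17:]  4  'abbb'
  10  s[17:],s[21:]  0  ''
  11  s[21:],s[14:]  1  'b'
  12  s[14:],s[1:]  3  'baa'
  13  s[1:],s[4:]  4  'baab'
  14  s[4:],s[8:]  2  'ba'
  15  s[8:],s[10:]  3  'bab'
  16  s[10:],s[20:]  1  'b'
  17  s[20:],s[13:]  2  'bb'
  18  s[13:],s[7:]  3  'bba'
  19  s[7:],s[19:]  2  'bb'
  20  s[19:],s[12:]  3  'bbb'
  21  s[12:],s[18:]  3  'bbb'

n(n+1)/2 = 22·23/2 = 253
Σ LCP = 0 + 2 + 3 + 4 + 1 + 5 + 3 + 2 + 3 + 4 + 0 + 1 + 3 + 4 + 2 + 3 + 1 + 2 + 3 + 2 + 3 + 3 = 54
distinct = 253 − 54 = 199

199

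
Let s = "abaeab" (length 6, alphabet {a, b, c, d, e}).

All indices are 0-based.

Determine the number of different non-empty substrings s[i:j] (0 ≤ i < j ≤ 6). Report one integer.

sorted suffixes:
  #0 SA[0]=4  'ab'
  #1 SA[1]=0  'abaeab'
  #2 SA[2]=2  'aeab'
  #3 SA[3]=5  'b'
  #4 SA[4]=1  'baeab'
  #5 SA[5]=3  'eab'

SA = [4, 0, 2, 5, 1, 3]
i: (SA[i-1],SA[i]) lcp shared
  1: (4,0) 2 'ab'
  2: (0,2) 1 'a'
  3: (2,5) 0 ''
  4: (5,1) 1 'b'
  5: (1,3) 0 ''

n(n+1)/2 = 6·7/2 = 21
Σ LCP = 0 + 2 + 1 + 0 + 1 + 0 = 4
distinct = 21 − 4 = 17

17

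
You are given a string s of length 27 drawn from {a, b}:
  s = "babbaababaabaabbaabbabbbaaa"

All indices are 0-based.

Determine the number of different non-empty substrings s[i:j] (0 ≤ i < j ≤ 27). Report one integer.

295

rank→(start, suffix):
  0 → (26, 'a')
  1 → (25, 'aa')
  2 → (24, 'aaa')
  3 → (9, 'aabaabbaabbabbbaaa')
  4 → (4, 'aababaabaabbaabbabbbaaa')
  5 → (12, 'aabbaabbabbbaaa')
  6 → (16, 'aabbabbbaaa')
  7 → (7, 'abaabaabbaabbabbbaaa')
  8 → (10, 'abaabbaabbabbbaaa')
  9 → (5, 'ababaabaabbaabbabbbaaa')
  10 → (1, 'abbaababaabaabbaabbabbbaaa')
  11 → (13, 'abbaabbabbbaaa')
  12 → (17, 'abbabbbaaa')
  13 → (20, 'abbbaaa')
  14 → (23, 'baaa')
  15 → (8, 'baabaabbaabbabbbaaa')
  16 → (3, 'baababaabaabbaabbabbbaaa')
  17 → (11, 'baabbaabbabbbaaa')
  18 → (15, 'baabbabbbaaa')
  19 → (6, 'babaabaabbaabbabbbaaa')
  20 → (0, 'babbaababaabaabbaabbabbbaaa')
  21 → (19, 'babbbaaa')
  22 → (22, 'bbaaa')
  23 → (2, 'bbaababaabaabbaabbabbbaaa')
  24 → (14, 'bbaabbabbbaaa')
  25 → (18, 'bbabbbaaa')
  26 → (21, 'bbbaaa')

SA = [26, 25, 24, 9, 4, 12, 16, 7, 10, 5, 1, 13, 17, 20, 23, 8, 3, 11, 15, 6, 0, 19, 22, 2, 14, 18, 21]
rank  pair      lcp
   1  s[26:],s[25:]  1  'a'
   2  s[25:],s[24:]  2  'aa'
   3  s[24:],s[9:]  2  'aa'
   4  s[9:],s[4:]  4  'aaba'
   5  s[4:],s[12:]  3  'aab'
   6  s[12:],s[16:]  5  'aabba'
   7  s[16:],s[7:]  1  'a'
   8  s[7:],s[10:]  5  'abaab'
   9  s[10:],s[5:]  3  'aba'
  10  s[5:],s[1:]  2  'ab'
  11  s[1:],s[13:]  6  'abbaab'
  12  s[13:],s[17:]  4  'abba'
  13  s[17:],s[20:]  3  'abb'
  14  s[20:],s[23:]  0  ''
  15  s[23:],s[8:]  3  'baa'
  16  s[8:],s[3:]  5  'baaba'
  17  s[3:],s[11:]  4  'baab'
  18  s[11:],s[15:]  6  'baabba'
  19  s[15:],s[6:]  2  'ba'
  20  s[6:],s[0:]  3  'bab'
  21  s[0:],s[19:]  4  'babb'
  22  s[19:],s[22:]  1  'b'
  23  s[22:],s[2:]  4  'bbaa'
  24  s[2:],s[14:]  5  'bbaab'
  25  s[14:],s[18:]  3  'bba'
  26  s[18:],s[21:]  2  'bb'

n(n+1)/2 = 27·28/2 = 378
Σ LCP = 0 + 1 + 2 + 2 + 4 + 3 + 5 + 1 + 5 + 3 + 2 + 6 + 4 + 3 + 0 + 3 + 5 + 4 + 6 + 2 + 3 + 4 + 1 + 4 + 5 + 3 + 2 = 83
distinct = 378 − 83 = 295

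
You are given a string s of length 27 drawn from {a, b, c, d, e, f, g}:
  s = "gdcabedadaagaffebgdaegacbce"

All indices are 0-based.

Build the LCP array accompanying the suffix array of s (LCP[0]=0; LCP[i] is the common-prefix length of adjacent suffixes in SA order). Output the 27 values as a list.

rank | idx | suffix
   0 |   9 | aagaffebgdaegacbce
   1 |   3 | abedadaagaffebgdaegacbce
   2 |  22 | acbce
   3 |   7 | adaagaffebgdaegacbce
   4 |  19 | aegacbce
   5 |  12 | affebgdaegacbce
   6 |  10 | agaffebgdaegacbce
   7 |  24 | bce
   8 |   4 | bedadaagaffebgdaegacbce
   9 |  16 | bgdaegacbce
  10 |   2 | cabedadaagaffebgdaegacbce
  11 |  23 | cbce
  12 |  25 | ce
  13 |   8 | daagaffebgdaegacbce
  14 |   6 | dadaagaffebgdaegacbce
  15 |  18 | daegacbce
  16 |   1 | dcabedadaagaffebgdaegacbce
  17 |  26 | e
  18 |  15 | ebgdaegacbce
  19 |   5 | edadaagaffebgdaegacbce
  20 |  20 | egacbce
  21 |  14 | febgdaegacbce
  22 |  13 | ffebgdaegacbce
  23 |  21 | gacbce
  24 |  11 | gaffebgdaegacbce
  25 |  17 | gdaegacbce
  26 |   0 | gdcabedadaagaffebgdaegacbce

SA = [9, 3, 22, 7, 19, 12, 10, 24, 4, 16, 2, 23, 25, 8, 6, 18, 1, 26, 15, 5, 20, 14, 13, 21, 11, 17, 0]
i: (SA[i-1],SA[i]) lcp shared
  1: (9,3) 1 'a'
  2: (3,22) 1 'a'
  3: (22,7) 1 'a'
  4: (7,19) 1 'a'
  5: (19,12) 1 'a'
  6: (12,10) 1 'a'
  7: (10,24) 0 ''
  8: (24,4) 1 'b'
  9: (4,16) 1 'b'
  10: (16,2) 0 ''
  11: (2,23) 1 'c'
  12: (23,25) 1 'c'
  13: (25,8) 0 ''
  14: (8,6) 2 'da'
  15: (6,18) 2 'da'
  16: (18,1) 1 'd'
  17: (1,26) 0 ''
  18: (26,15) 1 'e'
  19: (15,5) 1 'e'
  20: (5,20) 1 'e'
  21: (20,14) 0 ''
  22: (14,13) 1 'f'
  23: (13,21) 0 ''
  24: (21,11) 2 'ga'
  25: (11,17) 1 'g'
  26: (17,0) 2 'gd'

[0, 1, 1, 1, 1, 1, 1, 0, 1, 1, 0, 1, 1, 0, 2, 2, 1, 0, 1, 1, 1, 0, 1, 0, 2, 1, 2]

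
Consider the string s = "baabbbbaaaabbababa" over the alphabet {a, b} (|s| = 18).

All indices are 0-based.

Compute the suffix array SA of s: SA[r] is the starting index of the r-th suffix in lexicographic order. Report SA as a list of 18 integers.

rank | idx | suffix
   0 |  17 | a
   1 |   7 | aaaabbababa
   2 |   8 | aaabbababa
   3 |   9 | aabbababa
   4 |   1 | aabbbbaaaabbababa
   5 |  15 | aba
   6 |  13 | ababa
   7 |  10 | abbababa
   8 |   2 | abbbbaaaabbababa
   9 |  16 | ba
  10 |   6 | baaaabbababa
  11 |   0 | baabbbbaaaabbababa
  12 |  14 | baba
  13 |  12 | bababa
  14 |   5 | bbaaaabbababa
  15 |  11 | bbababa
  16 |   4 | bbbaaaabbababa
  17 |   3 | bbbbaaaabbababa

[17, 7, 8, 9, 1, 15, 13, 10, 2, 16, 6, 0, 14, 12, 5, 11, 4, 3]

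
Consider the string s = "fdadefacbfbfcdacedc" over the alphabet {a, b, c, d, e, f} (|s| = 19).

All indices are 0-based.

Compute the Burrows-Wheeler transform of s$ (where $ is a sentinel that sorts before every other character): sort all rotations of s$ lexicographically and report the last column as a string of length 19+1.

rank  rotation              last
    0  $fdadefacbfbfcdacedc  c
    1  acbfbfcdacedc$fdadef  f
    2  acedc$fdadefacbfbfcd  d
    3  adefacbfbfcdacedc$fd  d
    4  bfbfcdacedc$fdadefac  c
    5  bfcdacedc$fdadefacbf  f
    6  c$fdadefacbfbfcdaced  d
    7  cbfbfcdacedc$fdadefa  a
    8  cdacedc$fdadefacbfbf  f
    9  cedc$fdadefacbfbfcda  a
   10  dacedc$fdadefacbfbfc  c
   11  dadefacbfbfcdacedc$f  f
   12  dc$fdadefacbfbfcdace  e
   13  defacbfbfcdacedc$fda  a
   14  edc$fdadefacbfbfcdac  c
   15  efacbfbfcdacedc$fdad  d
   16  facbfbfcdacedc$fdade  e
   17  fbfcdacedc$fdadefacb  b
   18  fcdacedc$fdadefacbfb  b
   19  fdadefacbfbfcdacedc$  $

cfddcfdafacfeacdebb$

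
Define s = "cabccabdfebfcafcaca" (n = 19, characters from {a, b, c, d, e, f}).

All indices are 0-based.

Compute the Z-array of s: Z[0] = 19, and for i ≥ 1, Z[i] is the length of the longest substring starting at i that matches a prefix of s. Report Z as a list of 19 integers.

[19, 0, 0, 1, 3, 0, 0, 0, 0, 0, 0, 0, 2, 0, 0, 2, 0, 2, 0]

Z[0]=19
i=1: i≥r, start 0; Z[1]=0
i=2: i≥r, start 0; Z[2]=0
i=3: i≥r, start 0; Z[3]=1 extend→box=[3,4)
i=4: i≥r, start 0; Z[4]=3 extend→box=[4,7)
i=5: min(r-i=2, Z[1]=0)=0; Z[5]=0
i=6: min(r-i=1, Z[2]=0)=0; Z[6]=0
i=7: i≥r, start 0; Z[7]=0
i=8: i≥r, start 0; Z[8]=0
i=9: i≥r, start 0; Z[9]=0
i=10: i≥r, start 0; Z[10]=0
i=11: i≥r, start 0; Z[11]=0
i=12: i≥r, start 0; Z[12]=2 extend→box=[12,14)
i=13: min(r-i=1, Z[1]=0)=0; Z[13]=0
i=14: i≥r, start 0; Z[14]=0
i=15: i≥r, start 0; Z[15]=2 extend→box=[15,17)
i=16: min(r-i=1, Z[1]=0)=0; Z[16]=0
i=17: i≥r, start 0; Z[17]=2 extend→box=[17,19)
i=18: min(r-i=1, Z[1]=0)=0; Z[18]=0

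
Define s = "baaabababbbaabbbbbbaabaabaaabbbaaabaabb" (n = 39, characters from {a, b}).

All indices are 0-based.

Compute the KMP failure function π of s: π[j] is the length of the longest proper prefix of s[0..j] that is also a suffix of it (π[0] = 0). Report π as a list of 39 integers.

[0, 0, 0, 0, 1, 2, 1, 2, 1, 1, 1, 2, 3, 1, 1, 1, 1, 1, 1, 2, 3, 1, 2, 3, 1, 2, 3, 4, 5, 1, 1, 2, 3, 4, 5, 6, 3, 1, 1]

π[0] = 0
j=1 s[j]='a': π[1]=0 (border '')
j=2 s[j]='a': π[2]=0 (border '')
j=3 s[j]='a': π[3]=0 (border '')
j=4 s[j]='b': π[4]=1 (border 'b')
j=5 s[j]='a': π[5]=2 (border 'ba')
j=6 s[j]='b': k: 2→0; π[6]=1 (border 'b')
j=7 s[j]='a': π[7]=2 (border 'ba')
j=8 s[j]='b': k: 2→0; π[8]=1 (border 'b')
j=9 s[j]='b': k: 1→0; π[9]=1 (border 'b')
j=10 s[j]='b': k: 1→0; π[10]=1 (border 'b')
j=11 s[j]='a': π[11]=2 (border 'ba')
j=12 s[j]='a': π[12]=3 (border 'baa')
j=13 s[j]='b': k: 3→0; π[13]=1 (border 'b')
j=14 s[j]='b': k: 1→0; π[14]=1 (border 'b')
j=15 s[j]='b': k: 1→0; π[15]=1 (border 'b')
j=16 s[j]='b': k: 1→0; π[16]=1 (border 'b')
j=17 s[j]='b': k: 1→0; π[17]=1 (border 'b')
j=18 s[j]='b': k: 1→0; π[18]=1 (border 'b')
j=19 s[j]='a': π[19]=2 (border 'ba')
j=20 s[j]='a': π[20]=3 (border 'baa')
j=21 s[j]='b': k: 3→0; π[21]=1 (border 'b')
j=22 s[j]='a': π[22]=2 (border 'ba')
j=23 s[j]='a': π[23]=3 (border 'baa')
j=24 s[j]='b': k: 3→0; π[24]=1 (border 'b')
j=25 s[j]='a': π[25]=2 (border 'ba')
j=26 s[j]='a': π[26]=3 (border 'baa')
j=27 s[j]='a': π[27]=4 (border 'baaa')
j=28 s[j]='b': π[28]=5 (border 'baaab')
j=29 s[j]='b': k: 5→1→0; π[29]=1 (border 'b')
j=30 s[j]='b': k: 1→0; π[30]=1 (border 'b')
j=31 s[j]='a': π[31]=2 (border 'ba')
j=32 s[j]='a': π[32]=3 (border 'baa')
j=33 s[j]='a': π[33]=4 (border 'baaa')
j=34 s[j]='b': π[34]=5 (border 'baaab')
j=35 s[j]='a': π[35]=6 (border 'baaaba')
j=36 s[j]='a': k: 6→2; π[36]=3 (border 'baa')
j=37 s[j]='b': k: 3→0; π[37]=1 (border 'b')
j=38 s[j]='b': k: 1→0; π[38]=1 (border 'b')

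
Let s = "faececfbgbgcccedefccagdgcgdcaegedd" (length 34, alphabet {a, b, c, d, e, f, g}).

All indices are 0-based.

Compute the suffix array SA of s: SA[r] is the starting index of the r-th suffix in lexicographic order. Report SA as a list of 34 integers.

rank | idx | suffix
   0 |   1 | aececfbgbgcccedefccagdgcgdcaegedd
   1 |  28 | aegedd
   2 |  20 | agdgcgdcaegedd
   3 |   7 | bgbgcccedefccagdgcgdcaegedd
   4 |   9 | bgcccedefccagdgcgdcaegedd
   5 |  27 | caegedd
   6 |  19 | cagdgcgdcaegedd
   7 |  18 | ccagdgcgdcaegedd
   8 |  11 | cccedefccagdgcgdcaegedd
   9 |  12 | ccedefccagdgcgdcaegedd
  10 |   3 | cecfbgbgcccedefccagdgcgdcaegedd
  11 |  13 | cedefccagdgcgdcaegedd
  12 |   5 | cfbgbgcccedefccagdgcgdcaegedd
  13 |  24 | cgdcaegedd
  14 |  33 | d
  15 |  26 | dcaegedd
  16 |  32 | dd
  17 |  15 | defccagdgcgdcaegedd
  18 |  22 | dgcgdcaegedd
  19 |   2 | ececfbgbgcccedefccagdgcgdcaegedd
  20 |   4 | ecfbgbgcccedefccagdgcgdcaegedd
  21 |  31 | edd
  22 |  14 | edefccagdgcgdcaegedd
  23 |  16 | efccagdgcgdcaegedd
  24 |  29 | egedd
  25 |   0 | faececfbgbgcccedefccagdgcgdcaegedd
  26 |   6 | fbgbgcccedefccagdgcgdcaegedd
  27 |  17 | fccagdgcgdcaegedd
  28 |   8 | gbgcccedefccagdgcgdcaegedd
  29 |  10 | gcccedefccagdgcgdcaegedd
  30 |  23 | gcgdcaegedd
  31 |  25 | gdcaegedd
  32 |  21 | gdgcgdcaegedd
  33 |  30 | gedd

[1, 28, 20, 7, 9, 27, 19, 18, 11, 12, 3, 13, 5, 24, 33, 26, 32, 15, 22, 2, 4, 31, 14, 16, 29, 0, 6, 17, 8, 10, 23, 25, 21, 30]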